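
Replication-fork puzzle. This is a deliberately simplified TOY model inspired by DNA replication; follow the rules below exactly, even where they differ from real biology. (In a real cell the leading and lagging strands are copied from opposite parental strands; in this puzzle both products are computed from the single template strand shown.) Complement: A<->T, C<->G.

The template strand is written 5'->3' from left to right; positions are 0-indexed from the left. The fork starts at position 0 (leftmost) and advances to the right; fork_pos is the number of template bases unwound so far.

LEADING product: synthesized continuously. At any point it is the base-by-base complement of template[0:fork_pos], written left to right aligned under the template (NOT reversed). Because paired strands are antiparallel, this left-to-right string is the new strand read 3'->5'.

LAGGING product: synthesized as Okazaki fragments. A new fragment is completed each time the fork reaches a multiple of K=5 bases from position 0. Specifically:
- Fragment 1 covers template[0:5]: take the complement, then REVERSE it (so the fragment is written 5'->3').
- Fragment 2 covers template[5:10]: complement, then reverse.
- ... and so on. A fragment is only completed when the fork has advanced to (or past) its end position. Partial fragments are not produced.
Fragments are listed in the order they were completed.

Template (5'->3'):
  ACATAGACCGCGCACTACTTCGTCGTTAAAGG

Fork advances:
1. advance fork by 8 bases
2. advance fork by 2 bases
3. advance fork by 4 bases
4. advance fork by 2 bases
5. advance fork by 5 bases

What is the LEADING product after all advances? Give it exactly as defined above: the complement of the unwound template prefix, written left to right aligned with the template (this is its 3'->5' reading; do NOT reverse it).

Step 1: advance 8 -> fork_pos = 0 + 8 = 8.
Step 2: advance 2 -> fork_pos = 8 + 2 = 10.
Step 3: advance 4 -> fork_pos = 10 + 4 = 14.
Step 4: advance 2 -> fork_pos = 14 + 2 = 16.
Step 5: advance 5 -> fork_pos = 16 + 5 = 21.
Unwound prefix: template[0:21] = ACATAGACCGCGCACTACTTC
Complement it base by base (A<->T, C<->G), keeping left-to-right order:
  [0:5] ACATA -> TGTAT
  [5:10] GACCG -> CTGGC
  [10:15] CGCAC -> GCGTG
  [15:20] TACTT -> ATGAA
  [20:21] C -> G
Concatenate: TGTATCTGGCGCGTGATGAAG (length 21; written aligned with the template, i.e. 3'->5').

Answer: TGTATCTGGCGCGTGATGAAG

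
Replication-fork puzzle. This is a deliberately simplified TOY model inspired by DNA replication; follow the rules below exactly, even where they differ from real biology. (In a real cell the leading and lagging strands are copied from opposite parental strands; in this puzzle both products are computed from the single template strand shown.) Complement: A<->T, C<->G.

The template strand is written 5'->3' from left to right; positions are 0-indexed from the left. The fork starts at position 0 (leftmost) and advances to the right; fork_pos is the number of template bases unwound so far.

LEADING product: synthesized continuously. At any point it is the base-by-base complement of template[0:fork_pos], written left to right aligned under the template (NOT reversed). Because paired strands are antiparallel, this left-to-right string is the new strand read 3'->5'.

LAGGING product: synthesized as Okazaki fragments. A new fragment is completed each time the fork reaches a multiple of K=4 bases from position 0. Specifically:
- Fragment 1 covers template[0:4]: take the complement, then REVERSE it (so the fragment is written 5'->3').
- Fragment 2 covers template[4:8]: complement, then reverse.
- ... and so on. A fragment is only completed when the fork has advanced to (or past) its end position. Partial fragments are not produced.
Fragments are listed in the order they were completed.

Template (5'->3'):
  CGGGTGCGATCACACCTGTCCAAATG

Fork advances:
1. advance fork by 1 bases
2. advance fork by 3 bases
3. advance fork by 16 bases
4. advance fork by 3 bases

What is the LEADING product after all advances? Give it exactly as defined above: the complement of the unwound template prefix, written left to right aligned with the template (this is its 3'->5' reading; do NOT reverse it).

Answer: GCCCACGCTAGTGTGGACAGGTT

Derivation:
Step 1: advance 1 -> fork_pos = 0 + 1 = 1.
Step 2: advance 3 -> fork_pos = 1 + 3 = 4.
Step 3: advance 16 -> fork_pos = 4 + 16 = 20.
Step 4: advance 3 -> fork_pos = 20 + 3 = 23.
Unwound prefix: template[0:23] = CGGGTGCGATCACACCTGTCCAA
Complement it base by base (A<->T, C<->G), keeping left-to-right order:
  [0:5] CGGGT -> GCCCA
  [5:10] GCGAT -> CGCTA
  [10:15] CACAC -> GTGTG
  [15:20] CTGTC -> GACAG
  [20:23] CAA -> GTT
Concatenate: GCCCACGCTAGTGTGGACAGGTT (length 23; written aligned with the template, i.e. 3'->5').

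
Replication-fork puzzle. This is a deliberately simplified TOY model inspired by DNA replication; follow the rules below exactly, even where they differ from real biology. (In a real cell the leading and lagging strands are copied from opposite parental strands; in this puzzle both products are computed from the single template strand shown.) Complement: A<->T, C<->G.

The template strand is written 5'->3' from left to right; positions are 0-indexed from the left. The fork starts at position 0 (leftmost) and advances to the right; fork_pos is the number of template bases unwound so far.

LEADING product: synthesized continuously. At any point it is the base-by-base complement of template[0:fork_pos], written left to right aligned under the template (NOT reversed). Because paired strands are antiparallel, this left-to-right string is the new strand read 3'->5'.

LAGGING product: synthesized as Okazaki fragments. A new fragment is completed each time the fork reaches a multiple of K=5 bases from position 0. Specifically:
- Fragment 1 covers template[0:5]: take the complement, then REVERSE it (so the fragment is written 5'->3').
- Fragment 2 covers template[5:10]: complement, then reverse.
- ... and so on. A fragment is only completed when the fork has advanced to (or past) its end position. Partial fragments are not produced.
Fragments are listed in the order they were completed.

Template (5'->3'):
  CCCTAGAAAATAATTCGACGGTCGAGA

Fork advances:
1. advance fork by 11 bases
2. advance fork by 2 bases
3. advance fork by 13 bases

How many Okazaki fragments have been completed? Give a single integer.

Answer: 5

Derivation:
Step 1: advance 11 -> fork_pos = 0 + 11 = 11. Reached multiple(s) of 5: 5, 10 -> fragments 1-2 completed (2 total).
Step 2: advance 2 -> fork_pos = 11 + 2 = 13. Next multiple of 5 is 15 (not reached); still 2 fragment(s).
Step 3: advance 13 -> fork_pos = 13 + 13 = 26. Reached multiple(s) of 5: 15, 20, 25 -> fragments 3-5 completed (5 total).
Check: final fork_pos = 26; the multiples of 5 that are <= 26 are 5..25 -> 26 // 5 = 5 completed fragment(s).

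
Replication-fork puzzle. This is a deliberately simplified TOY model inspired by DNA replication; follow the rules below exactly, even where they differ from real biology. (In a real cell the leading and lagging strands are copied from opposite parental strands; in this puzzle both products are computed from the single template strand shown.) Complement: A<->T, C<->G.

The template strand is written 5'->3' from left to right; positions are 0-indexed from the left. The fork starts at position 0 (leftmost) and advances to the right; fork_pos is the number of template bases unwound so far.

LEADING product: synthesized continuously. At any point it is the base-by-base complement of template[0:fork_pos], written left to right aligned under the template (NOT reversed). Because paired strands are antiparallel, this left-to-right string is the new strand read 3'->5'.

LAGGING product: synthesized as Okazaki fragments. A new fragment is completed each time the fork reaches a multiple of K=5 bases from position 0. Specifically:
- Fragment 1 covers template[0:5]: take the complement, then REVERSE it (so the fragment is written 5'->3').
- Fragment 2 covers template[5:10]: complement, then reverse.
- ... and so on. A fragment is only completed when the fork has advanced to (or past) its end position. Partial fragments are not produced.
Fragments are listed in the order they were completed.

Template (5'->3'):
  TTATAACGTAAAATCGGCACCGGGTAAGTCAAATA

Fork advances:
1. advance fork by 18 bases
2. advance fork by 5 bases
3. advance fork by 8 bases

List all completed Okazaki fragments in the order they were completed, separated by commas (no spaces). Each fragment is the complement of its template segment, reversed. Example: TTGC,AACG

Answer: TATAA,TACGT,GATTT,GTGCC,ACCCG,GACTT

Derivation:
Step 1: advance 18 -> fork_pos = 0 + 18 = 18. Reached multiple(s) of 5: 5, 10, 15 -> fragments 1-3 completed (3 total).
Step 2: advance 5 -> fork_pos = 18 + 5 = 23. Reached multiple(s) of 5: 20 -> fragment 4 completed (4 total).
Step 3: advance 8 -> fork_pos = 23 + 8 = 31. Reached multiple(s) of 5: 25, 30 -> fragments 5-6 completed (6 total).
Final fork_pos = 31, so 6 fragment(s) are complete. Build each: template segment -> complement -> reverse.
Fragment 1: template[0:5] = TTATA -> complement AATAT -> reversed TATAA
Fragment 2: template[5:10] = ACGTA -> complement TGCAT -> reversed TACGT
Fragment 3: template[10:15] = AAATC -> complement TTTAG -> reversed GATTT
Fragment 4: template[15:20] = GGCAC -> complement CCGTG -> reversed GTGCC
Fragment 5: template[20:25] = CGGGT -> complement GCCCA -> reversed ACCCG
Fragment 6: template[25:30] = AAGTC -> complement TTCAG -> reversed GACTT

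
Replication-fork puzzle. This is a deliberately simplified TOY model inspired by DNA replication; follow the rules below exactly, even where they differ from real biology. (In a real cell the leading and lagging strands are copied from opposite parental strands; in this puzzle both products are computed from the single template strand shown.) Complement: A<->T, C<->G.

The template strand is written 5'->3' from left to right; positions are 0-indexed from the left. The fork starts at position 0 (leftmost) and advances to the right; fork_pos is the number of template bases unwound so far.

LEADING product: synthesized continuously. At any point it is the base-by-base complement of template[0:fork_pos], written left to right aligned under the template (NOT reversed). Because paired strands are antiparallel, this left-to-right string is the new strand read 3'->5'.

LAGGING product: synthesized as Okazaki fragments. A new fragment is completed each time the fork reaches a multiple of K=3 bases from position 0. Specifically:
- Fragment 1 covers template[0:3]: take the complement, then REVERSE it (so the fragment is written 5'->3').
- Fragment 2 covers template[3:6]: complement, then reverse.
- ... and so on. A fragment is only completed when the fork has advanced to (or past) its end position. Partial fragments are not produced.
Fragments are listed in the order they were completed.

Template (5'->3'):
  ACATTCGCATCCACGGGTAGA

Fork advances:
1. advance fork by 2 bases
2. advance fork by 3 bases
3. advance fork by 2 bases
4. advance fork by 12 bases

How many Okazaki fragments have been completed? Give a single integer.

Step 1: advance 2 -> fork_pos = 0 + 2 = 2. Next multiple of 3 is 3 (not reached); still 0 fragment(s).
Step 2: advance 3 -> fork_pos = 2 + 3 = 5. Reached multiple(s) of 3: 3 -> fragment 1 completed (1 total).
Step 3: advance 2 -> fork_pos = 5 + 2 = 7. Reached multiple(s) of 3: 6 -> fragment 2 completed (2 total).
Step 4: advance 12 -> fork_pos = 7 + 12 = 19. Reached multiple(s) of 3: 9, 12, 15, 18 -> fragments 3-6 completed (6 total).
Check: final fork_pos = 19; the multiples of 3 that are <= 19 are 3..18 -> 19 // 3 = 6 completed fragment(s).

Answer: 6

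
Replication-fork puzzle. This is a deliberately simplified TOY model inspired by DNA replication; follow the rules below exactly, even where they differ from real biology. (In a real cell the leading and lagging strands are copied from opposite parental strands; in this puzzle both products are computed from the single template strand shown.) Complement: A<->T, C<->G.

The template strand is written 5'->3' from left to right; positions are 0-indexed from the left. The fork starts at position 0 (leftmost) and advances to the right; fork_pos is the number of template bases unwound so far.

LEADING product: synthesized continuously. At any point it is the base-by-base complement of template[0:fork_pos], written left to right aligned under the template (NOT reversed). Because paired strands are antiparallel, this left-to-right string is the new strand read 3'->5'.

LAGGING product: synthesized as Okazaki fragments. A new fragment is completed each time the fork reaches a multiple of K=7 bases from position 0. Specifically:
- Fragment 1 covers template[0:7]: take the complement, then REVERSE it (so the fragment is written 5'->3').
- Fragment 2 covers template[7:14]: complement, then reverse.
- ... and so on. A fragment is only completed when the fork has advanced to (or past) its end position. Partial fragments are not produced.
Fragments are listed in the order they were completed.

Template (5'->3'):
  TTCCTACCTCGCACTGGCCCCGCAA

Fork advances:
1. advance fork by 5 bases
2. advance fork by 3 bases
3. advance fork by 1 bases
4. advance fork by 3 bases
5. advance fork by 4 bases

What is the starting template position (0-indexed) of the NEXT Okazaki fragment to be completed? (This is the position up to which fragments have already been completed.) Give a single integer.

Step 1: advance 5 -> fork_pos = 0 + 5 = 5. Next multiple of 7 is 7 (not reached); still 0 fragment(s).
Step 2: advance 3 -> fork_pos = 5 + 3 = 8. Reached multiple(s) of 7: 7 -> fragment 1 completed (1 total).
Step 3: advance 1 -> fork_pos = 8 + 1 = 9. Next multiple of 7 is 14 (not reached); still 1 fragment(s).
Step 4: advance 3 -> fork_pos = 9 + 3 = 12. Next multiple of 7 is 14 (not reached); still 1 fragment(s).
Step 5: advance 4 -> fork_pos = 12 + 4 = 16. Reached multiple(s) of 7: 14 -> fragment 2 completed (2 total).
2 fragment(s) completed, covering template[0:14] (2 x 7 = 14). The next fragment, fragment 3, covers template[14:21], so it starts at position 14.

Answer: 14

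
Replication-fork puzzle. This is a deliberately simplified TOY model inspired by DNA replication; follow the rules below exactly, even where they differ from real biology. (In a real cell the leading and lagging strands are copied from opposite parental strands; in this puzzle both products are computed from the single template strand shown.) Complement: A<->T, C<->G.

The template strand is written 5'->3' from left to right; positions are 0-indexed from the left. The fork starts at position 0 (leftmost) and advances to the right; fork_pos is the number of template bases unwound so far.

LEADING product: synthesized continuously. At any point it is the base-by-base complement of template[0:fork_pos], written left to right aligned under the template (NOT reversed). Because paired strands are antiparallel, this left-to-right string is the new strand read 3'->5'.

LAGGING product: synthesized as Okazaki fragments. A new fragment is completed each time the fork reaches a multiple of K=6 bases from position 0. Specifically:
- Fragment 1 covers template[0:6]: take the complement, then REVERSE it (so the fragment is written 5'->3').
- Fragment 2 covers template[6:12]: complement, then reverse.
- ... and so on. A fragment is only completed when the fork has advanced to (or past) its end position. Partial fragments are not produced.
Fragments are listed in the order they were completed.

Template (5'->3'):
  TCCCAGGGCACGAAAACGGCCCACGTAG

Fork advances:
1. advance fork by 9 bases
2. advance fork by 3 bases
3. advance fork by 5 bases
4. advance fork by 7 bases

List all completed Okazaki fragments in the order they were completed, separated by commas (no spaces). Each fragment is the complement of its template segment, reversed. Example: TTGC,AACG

Step 1: advance 9 -> fork_pos = 0 + 9 = 9. Reached multiple(s) of 6: 6 -> fragment 1 completed (1 total).
Step 2: advance 3 -> fork_pos = 9 + 3 = 12. Reached multiple(s) of 6: 12 -> fragment 2 completed (2 total).
Step 3: advance 5 -> fork_pos = 12 + 5 = 17. Next multiple of 6 is 18 (not reached); still 2 fragment(s).
Step 4: advance 7 -> fork_pos = 17 + 7 = 24. Reached multiple(s) of 6: 18, 24 -> fragments 3-4 completed (4 total).
Final fork_pos = 24, so 4 fragment(s) are complete. Build each: template segment -> complement -> reverse.
Fragment 1: template[0:6] = TCCCAG -> complement AGGGTC -> reversed CTGGGA
Fragment 2: template[6:12] = GGCACG -> complement CCGTGC -> reversed CGTGCC
Fragment 3: template[12:18] = AAAACG -> complement TTTTGC -> reversed CGTTTT
Fragment 4: template[18:24] = GCCCAC -> complement CGGGTG -> reversed GTGGGC

Answer: CTGGGA,CGTGCC,CGTTTT,GTGGGC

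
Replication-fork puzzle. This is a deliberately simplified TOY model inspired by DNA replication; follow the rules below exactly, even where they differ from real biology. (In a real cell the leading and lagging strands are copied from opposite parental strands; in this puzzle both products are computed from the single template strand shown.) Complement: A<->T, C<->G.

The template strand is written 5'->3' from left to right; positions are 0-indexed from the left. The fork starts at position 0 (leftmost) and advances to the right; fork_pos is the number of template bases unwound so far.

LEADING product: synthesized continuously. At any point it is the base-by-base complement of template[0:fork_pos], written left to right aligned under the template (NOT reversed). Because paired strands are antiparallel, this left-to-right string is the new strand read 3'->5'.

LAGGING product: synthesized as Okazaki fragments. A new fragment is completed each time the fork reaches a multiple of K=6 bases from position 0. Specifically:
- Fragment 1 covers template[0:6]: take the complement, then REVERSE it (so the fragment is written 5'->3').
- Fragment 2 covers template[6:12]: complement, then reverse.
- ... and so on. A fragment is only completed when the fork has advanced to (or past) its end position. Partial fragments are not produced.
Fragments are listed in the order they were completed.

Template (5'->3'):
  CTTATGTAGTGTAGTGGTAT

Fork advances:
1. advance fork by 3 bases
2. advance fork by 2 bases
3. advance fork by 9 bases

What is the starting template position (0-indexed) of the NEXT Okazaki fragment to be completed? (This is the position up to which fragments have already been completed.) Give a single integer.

Step 1: advance 3 -> fork_pos = 0 + 3 = 3. Next multiple of 6 is 6 (not reached); still 0 fragment(s).
Step 2: advance 2 -> fork_pos = 3 + 2 = 5. Next multiple of 6 is 6 (not reached); still 0 fragment(s).
Step 3: advance 9 -> fork_pos = 5 + 9 = 14. Reached multiple(s) of 6: 6, 12 -> fragments 1-2 completed (2 total).
2 fragment(s) completed, covering template[0:12] (2 x 6 = 12). The next fragment, fragment 3, covers template[12:18], so it starts at position 12.

Answer: 12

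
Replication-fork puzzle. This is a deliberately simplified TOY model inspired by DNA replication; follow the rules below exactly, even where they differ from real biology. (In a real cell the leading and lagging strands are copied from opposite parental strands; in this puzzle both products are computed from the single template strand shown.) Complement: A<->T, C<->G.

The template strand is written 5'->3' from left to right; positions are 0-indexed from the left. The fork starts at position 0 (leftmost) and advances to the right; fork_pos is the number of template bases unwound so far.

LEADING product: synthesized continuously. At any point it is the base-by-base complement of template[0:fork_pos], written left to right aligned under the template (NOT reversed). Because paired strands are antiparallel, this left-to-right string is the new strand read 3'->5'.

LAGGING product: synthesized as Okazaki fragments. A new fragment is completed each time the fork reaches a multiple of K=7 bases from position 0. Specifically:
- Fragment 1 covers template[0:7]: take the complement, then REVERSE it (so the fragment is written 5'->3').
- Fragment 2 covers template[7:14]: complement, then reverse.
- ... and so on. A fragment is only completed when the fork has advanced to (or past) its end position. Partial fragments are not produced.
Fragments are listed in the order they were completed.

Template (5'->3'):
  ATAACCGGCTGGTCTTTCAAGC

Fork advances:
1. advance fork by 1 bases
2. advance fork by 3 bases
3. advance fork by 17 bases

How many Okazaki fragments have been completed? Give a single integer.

Step 1: advance 1 -> fork_pos = 0 + 1 = 1. Next multiple of 7 is 7 (not reached); still 0 fragment(s).
Step 2: advance 3 -> fork_pos = 1 + 3 = 4. Next multiple of 7 is 7 (not reached); still 0 fragment(s).
Step 3: advance 17 -> fork_pos = 4 + 17 = 21. Reached multiple(s) of 7: 7, 14, 21 -> fragments 1-3 completed (3 total).
Check: final fork_pos = 21; the multiples of 7 that are <= 21 are 7..21 -> 21 // 7 = 3 completed fragment(s).

Answer: 3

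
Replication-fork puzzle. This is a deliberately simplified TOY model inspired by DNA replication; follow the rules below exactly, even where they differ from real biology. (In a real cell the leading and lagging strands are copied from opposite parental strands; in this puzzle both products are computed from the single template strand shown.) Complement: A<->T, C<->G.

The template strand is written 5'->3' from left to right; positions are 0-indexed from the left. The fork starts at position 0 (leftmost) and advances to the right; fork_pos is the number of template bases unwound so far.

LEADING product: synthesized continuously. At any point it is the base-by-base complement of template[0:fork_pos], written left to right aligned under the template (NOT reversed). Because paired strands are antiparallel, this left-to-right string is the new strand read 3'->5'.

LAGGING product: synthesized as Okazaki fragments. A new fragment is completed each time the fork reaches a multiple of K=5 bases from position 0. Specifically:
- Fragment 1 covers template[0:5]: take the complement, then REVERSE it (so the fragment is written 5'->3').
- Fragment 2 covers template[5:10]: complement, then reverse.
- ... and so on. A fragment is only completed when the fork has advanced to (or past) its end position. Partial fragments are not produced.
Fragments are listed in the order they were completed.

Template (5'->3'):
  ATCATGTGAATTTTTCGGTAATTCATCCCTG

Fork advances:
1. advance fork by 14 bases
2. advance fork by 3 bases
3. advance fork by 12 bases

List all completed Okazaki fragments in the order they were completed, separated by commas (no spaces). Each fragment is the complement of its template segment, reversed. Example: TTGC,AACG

Step 1: advance 14 -> fork_pos = 0 + 14 = 14. Reached multiple(s) of 5: 5, 10 -> fragments 1-2 completed (2 total).
Step 2: advance 3 -> fork_pos = 14 + 3 = 17. Reached multiple(s) of 5: 15 -> fragment 3 completed (3 total).
Step 3: advance 12 -> fork_pos = 17 + 12 = 29. Reached multiple(s) of 5: 20, 25 -> fragments 4-5 completed (5 total).
Final fork_pos = 29, so 5 fragment(s) are complete. Build each: template segment -> complement -> reverse.
Fragment 1: template[0:5] = ATCAT -> complement TAGTA -> reversed ATGAT
Fragment 2: template[5:10] = GTGAA -> complement CACTT -> reversed TTCAC
Fragment 3: template[10:15] = TTTTT -> complement AAAAA -> reversed AAAAA
Fragment 4: template[15:20] = CGGTA -> complement GCCAT -> reversed TACCG
Fragment 5: template[20:25] = ATTCA -> complement TAAGT -> reversed TGAAT

Answer: ATGAT,TTCAC,AAAAA,TACCG,TGAAT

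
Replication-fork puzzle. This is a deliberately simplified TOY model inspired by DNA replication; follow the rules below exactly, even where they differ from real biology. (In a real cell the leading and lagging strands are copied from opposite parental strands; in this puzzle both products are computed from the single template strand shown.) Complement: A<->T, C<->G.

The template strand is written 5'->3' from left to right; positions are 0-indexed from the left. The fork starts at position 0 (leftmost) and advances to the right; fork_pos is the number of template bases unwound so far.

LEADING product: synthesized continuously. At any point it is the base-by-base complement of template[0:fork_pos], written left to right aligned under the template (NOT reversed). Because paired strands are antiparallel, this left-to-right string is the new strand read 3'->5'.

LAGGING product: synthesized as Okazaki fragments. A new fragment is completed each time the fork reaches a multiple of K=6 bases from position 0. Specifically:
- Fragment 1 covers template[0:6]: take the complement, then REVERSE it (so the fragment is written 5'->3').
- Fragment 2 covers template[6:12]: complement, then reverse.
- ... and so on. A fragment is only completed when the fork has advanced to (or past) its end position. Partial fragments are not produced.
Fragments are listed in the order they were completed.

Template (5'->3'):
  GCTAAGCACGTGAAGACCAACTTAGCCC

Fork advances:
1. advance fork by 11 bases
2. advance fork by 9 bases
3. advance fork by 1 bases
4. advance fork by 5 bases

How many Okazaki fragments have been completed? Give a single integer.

Step 1: advance 11 -> fork_pos = 0 + 11 = 11. Reached multiple(s) of 6: 6 -> fragment 1 completed (1 total).
Step 2: advance 9 -> fork_pos = 11 + 9 = 20. Reached multiple(s) of 6: 12, 18 -> fragments 2-3 completed (3 total).
Step 3: advance 1 -> fork_pos = 20 + 1 = 21. Next multiple of 6 is 24 (not reached); still 3 fragment(s).
Step 4: advance 5 -> fork_pos = 21 + 5 = 26. Reached multiple(s) of 6: 24 -> fragment 4 completed (4 total).
Check: final fork_pos = 26; the multiples of 6 that are <= 26 are 6..24 -> 26 // 6 = 4 completed fragment(s).

Answer: 4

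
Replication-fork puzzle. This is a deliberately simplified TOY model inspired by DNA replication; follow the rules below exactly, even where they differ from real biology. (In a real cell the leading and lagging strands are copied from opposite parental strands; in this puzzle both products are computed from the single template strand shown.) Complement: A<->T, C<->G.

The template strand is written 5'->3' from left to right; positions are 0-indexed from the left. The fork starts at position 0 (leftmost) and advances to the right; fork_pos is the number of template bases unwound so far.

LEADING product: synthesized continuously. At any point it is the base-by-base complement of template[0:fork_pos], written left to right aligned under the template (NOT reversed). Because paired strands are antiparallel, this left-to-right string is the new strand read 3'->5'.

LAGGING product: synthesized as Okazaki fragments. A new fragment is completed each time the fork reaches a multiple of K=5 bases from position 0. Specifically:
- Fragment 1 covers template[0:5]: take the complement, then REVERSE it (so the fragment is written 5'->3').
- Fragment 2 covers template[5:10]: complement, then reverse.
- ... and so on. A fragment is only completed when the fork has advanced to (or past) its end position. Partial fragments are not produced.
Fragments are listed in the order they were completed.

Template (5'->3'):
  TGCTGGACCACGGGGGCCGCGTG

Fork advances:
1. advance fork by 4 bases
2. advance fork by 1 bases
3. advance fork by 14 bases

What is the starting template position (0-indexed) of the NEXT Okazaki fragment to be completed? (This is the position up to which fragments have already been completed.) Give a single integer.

Answer: 15

Derivation:
Step 1: advance 4 -> fork_pos = 0 + 4 = 4. Next multiple of 5 is 5 (not reached); still 0 fragment(s).
Step 2: advance 1 -> fork_pos = 4 + 1 = 5. Reached multiple(s) of 5: 5 -> fragment 1 completed (1 total).
Step 3: advance 14 -> fork_pos = 5 + 14 = 19. Reached multiple(s) of 5: 10, 15 -> fragments 2-3 completed (3 total).
3 fragment(s) completed, covering template[0:15] (3 x 5 = 15). The next fragment, fragment 4, covers template[15:20], so it starts at position 15.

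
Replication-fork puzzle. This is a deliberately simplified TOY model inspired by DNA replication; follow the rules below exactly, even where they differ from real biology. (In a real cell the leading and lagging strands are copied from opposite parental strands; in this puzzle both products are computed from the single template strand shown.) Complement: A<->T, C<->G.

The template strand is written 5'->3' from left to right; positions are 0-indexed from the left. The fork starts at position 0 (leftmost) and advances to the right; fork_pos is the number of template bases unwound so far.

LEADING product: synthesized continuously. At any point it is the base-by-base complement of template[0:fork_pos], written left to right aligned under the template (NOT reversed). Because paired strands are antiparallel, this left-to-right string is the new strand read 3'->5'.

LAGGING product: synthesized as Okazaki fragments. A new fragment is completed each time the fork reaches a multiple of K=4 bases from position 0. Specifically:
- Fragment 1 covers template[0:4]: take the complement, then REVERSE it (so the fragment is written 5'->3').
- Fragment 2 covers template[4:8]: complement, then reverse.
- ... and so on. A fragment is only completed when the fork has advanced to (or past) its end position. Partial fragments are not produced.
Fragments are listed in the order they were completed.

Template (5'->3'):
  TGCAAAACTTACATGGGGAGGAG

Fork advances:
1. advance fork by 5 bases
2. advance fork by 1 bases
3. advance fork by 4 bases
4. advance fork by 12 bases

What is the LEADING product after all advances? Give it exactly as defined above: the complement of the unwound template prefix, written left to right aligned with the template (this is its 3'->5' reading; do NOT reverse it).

Answer: ACGTTTTGAATGTACCCCTCCT

Derivation:
Step 1: advance 5 -> fork_pos = 0 + 5 = 5.
Step 2: advance 1 -> fork_pos = 5 + 1 = 6.
Step 3: advance 4 -> fork_pos = 6 + 4 = 10.
Step 4: advance 12 -> fork_pos = 10 + 12 = 22.
Unwound prefix: template[0:22] = TGCAAAACTTACATGGGGAGGA
Complement it base by base (A<->T, C<->G), keeping left-to-right order:
  [0:5] TGCAA -> ACGTT
  [5:10] AACTT -> TTGAA
  [10:15] ACATG -> TGTAC
  [15:20] GGGAG -> CCCTC
  [20:22] GA -> CT
Concatenate: ACGTTTTGAATGTACCCCTCCT (length 22; written aligned with the template, i.e. 3'->5').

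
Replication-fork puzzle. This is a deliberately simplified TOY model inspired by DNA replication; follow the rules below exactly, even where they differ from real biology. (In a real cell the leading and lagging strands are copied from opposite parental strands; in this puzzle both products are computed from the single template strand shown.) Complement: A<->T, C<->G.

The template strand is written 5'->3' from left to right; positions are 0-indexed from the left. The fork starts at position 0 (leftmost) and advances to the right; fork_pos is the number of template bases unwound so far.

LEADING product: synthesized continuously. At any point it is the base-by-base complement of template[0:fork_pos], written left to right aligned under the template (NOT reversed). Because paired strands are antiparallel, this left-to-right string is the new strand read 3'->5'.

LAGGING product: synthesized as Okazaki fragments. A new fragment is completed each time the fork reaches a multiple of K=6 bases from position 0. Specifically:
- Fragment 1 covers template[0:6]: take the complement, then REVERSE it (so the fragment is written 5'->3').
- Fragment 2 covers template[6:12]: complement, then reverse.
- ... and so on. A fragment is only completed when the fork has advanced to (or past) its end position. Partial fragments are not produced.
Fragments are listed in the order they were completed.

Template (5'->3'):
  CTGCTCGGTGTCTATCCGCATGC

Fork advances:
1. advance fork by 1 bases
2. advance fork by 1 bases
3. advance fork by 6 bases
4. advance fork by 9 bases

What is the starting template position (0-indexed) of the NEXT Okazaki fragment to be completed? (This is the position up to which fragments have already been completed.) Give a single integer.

Answer: 12

Derivation:
Step 1: advance 1 -> fork_pos = 0 + 1 = 1. Next multiple of 6 is 6 (not reached); still 0 fragment(s).
Step 2: advance 1 -> fork_pos = 1 + 1 = 2. Next multiple of 6 is 6 (not reached); still 0 fragment(s).
Step 3: advance 6 -> fork_pos = 2 + 6 = 8. Reached multiple(s) of 6: 6 -> fragment 1 completed (1 total).
Step 4: advance 9 -> fork_pos = 8 + 9 = 17. Reached multiple(s) of 6: 12 -> fragment 2 completed (2 total).
2 fragment(s) completed, covering template[0:12] (2 x 6 = 12). The next fragment, fragment 3, covers template[12:18], so it starts at position 12.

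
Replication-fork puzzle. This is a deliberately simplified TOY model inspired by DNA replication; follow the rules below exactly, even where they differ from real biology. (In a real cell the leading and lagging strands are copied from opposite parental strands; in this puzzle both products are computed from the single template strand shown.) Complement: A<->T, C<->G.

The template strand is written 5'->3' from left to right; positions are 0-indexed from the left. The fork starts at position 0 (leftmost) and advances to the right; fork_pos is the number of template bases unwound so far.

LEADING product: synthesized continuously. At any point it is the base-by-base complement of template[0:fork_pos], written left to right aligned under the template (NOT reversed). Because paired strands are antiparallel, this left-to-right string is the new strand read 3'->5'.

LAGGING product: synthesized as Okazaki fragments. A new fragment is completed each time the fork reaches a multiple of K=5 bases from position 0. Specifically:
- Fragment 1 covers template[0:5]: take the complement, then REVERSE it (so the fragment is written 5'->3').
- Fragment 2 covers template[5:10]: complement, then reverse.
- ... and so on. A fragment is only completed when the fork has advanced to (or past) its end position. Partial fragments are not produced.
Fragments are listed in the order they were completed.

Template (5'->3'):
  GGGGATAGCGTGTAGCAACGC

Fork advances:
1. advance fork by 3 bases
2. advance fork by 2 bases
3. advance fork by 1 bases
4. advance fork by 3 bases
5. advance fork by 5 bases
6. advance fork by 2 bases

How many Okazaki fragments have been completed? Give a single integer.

Step 1: advance 3 -> fork_pos = 0 + 3 = 3. Next multiple of 5 is 5 (not reached); still 0 fragment(s).
Step 2: advance 2 -> fork_pos = 3 + 2 = 5. Reached multiple(s) of 5: 5 -> fragment 1 completed (1 total).
Step 3: advance 1 -> fork_pos = 5 + 1 = 6. Next multiple of 5 is 10 (not reached); still 1 fragment(s).
Step 4: advance 3 -> fork_pos = 6 + 3 = 9. Next multiple of 5 is 10 (not reached); still 1 fragment(s).
Step 5: advance 5 -> fork_pos = 9 + 5 = 14. Reached multiple(s) of 5: 10 -> fragment 2 completed (2 total).
Step 6: advance 2 -> fork_pos = 14 + 2 = 16. Reached multiple(s) of 5: 15 -> fragment 3 completed (3 total).
Check: final fork_pos = 16; the multiples of 5 that are <= 16 are 5..15 -> 16 // 5 = 3 completed fragment(s).

Answer: 3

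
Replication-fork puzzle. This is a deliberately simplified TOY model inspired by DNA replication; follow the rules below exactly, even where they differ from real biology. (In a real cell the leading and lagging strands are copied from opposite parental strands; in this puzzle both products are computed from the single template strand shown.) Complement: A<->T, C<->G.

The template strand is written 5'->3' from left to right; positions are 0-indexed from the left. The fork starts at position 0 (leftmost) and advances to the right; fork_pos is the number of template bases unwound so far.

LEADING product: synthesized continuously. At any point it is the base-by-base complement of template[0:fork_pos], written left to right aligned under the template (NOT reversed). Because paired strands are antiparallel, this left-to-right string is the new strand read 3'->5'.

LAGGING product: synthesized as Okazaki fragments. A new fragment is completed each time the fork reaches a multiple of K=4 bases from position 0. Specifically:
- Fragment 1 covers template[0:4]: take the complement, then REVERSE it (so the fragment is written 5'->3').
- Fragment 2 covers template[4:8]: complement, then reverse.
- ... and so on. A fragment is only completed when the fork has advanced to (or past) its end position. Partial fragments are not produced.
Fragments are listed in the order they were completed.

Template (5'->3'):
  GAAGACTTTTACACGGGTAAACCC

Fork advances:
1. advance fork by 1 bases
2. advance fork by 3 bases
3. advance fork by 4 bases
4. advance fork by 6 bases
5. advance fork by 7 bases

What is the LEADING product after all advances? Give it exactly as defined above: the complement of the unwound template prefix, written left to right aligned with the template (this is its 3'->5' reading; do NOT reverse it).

Answer: CTTCTGAAAATGTGCCCATTT

Derivation:
Step 1: advance 1 -> fork_pos = 0 + 1 = 1.
Step 2: advance 3 -> fork_pos = 1 + 3 = 4.
Step 3: advance 4 -> fork_pos = 4 + 4 = 8.
Step 4: advance 6 -> fork_pos = 8 + 6 = 14.
Step 5: advance 7 -> fork_pos = 14 + 7 = 21.
Unwound prefix: template[0:21] = GAAGACTTTTACACGGGTAAA
Complement it base by base (A<->T, C<->G), keeping left-to-right order:
  [0:5] GAAGA -> CTTCT
  [5:10] CTTTT -> GAAAA
  [10:15] ACACG -> TGTGC
  [15:20] GGTAA -> CCATT
  [20:21] A -> T
Concatenate: CTTCTGAAAATGTGCCCATTT (length 21; written aligned with the template, i.e. 3'->5').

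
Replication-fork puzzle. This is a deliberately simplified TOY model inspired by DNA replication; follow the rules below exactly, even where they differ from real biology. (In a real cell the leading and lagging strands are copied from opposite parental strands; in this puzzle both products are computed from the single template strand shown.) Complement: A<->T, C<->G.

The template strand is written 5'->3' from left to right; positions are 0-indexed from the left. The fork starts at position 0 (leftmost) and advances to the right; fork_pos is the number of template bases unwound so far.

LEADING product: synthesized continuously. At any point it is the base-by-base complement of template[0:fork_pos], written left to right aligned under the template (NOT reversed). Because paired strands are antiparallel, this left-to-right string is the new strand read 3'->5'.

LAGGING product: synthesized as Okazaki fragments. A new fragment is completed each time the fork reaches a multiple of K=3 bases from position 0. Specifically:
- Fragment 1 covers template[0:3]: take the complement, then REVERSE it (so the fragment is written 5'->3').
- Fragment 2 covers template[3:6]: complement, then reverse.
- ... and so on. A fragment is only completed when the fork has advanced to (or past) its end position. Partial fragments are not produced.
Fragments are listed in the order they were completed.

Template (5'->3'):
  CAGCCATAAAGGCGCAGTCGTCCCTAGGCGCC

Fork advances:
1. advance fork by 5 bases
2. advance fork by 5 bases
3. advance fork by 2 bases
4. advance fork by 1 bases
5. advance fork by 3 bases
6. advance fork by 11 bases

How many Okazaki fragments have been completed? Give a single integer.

Answer: 9

Derivation:
Step 1: advance 5 -> fork_pos = 0 + 5 = 5. Reached multiple(s) of 3: 3 -> fragment 1 completed (1 total).
Step 2: advance 5 -> fork_pos = 5 + 5 = 10. Reached multiple(s) of 3: 6, 9 -> fragments 2-3 completed (3 total).
Step 3: advance 2 -> fork_pos = 10 + 2 = 12. Reached multiple(s) of 3: 12 -> fragment 4 completed (4 total).
Step 4: advance 1 -> fork_pos = 12 + 1 = 13. Next multiple of 3 is 15 (not reached); still 4 fragment(s).
Step 5: advance 3 -> fork_pos = 13 + 3 = 16. Reached multiple(s) of 3: 15 -> fragment 5 completed (5 total).
Step 6: advance 11 -> fork_pos = 16 + 11 = 27. Reached multiple(s) of 3: 18, 21, 24, 27 -> fragments 6-9 completed (9 total).
Check: final fork_pos = 27; the multiples of 3 that are <= 27 are 3..27 -> 27 // 3 = 9 completed fragment(s).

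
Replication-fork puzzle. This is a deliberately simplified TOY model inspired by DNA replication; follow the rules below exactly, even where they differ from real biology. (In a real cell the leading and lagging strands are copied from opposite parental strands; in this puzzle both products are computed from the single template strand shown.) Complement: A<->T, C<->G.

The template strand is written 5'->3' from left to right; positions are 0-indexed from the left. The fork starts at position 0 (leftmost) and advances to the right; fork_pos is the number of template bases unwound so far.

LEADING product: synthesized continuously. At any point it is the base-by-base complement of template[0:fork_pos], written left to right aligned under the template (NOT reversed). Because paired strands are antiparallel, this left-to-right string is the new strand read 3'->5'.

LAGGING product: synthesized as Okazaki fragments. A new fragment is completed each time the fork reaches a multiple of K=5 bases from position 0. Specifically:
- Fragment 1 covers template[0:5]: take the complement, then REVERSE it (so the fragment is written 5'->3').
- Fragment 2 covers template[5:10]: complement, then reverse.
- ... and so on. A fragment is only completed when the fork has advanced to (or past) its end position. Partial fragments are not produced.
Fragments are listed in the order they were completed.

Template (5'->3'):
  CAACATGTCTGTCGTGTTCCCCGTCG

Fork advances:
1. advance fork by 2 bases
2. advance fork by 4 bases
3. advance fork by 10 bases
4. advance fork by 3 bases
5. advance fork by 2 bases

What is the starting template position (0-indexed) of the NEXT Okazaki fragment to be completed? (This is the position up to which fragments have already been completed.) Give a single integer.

Answer: 20

Derivation:
Step 1: advance 2 -> fork_pos = 0 + 2 = 2. Next multiple of 5 is 5 (not reached); still 0 fragment(s).
Step 2: advance 4 -> fork_pos = 2 + 4 = 6. Reached multiple(s) of 5: 5 -> fragment 1 completed (1 total).
Step 3: advance 10 -> fork_pos = 6 + 10 = 16. Reached multiple(s) of 5: 10, 15 -> fragments 2-3 completed (3 total).
Step 4: advance 3 -> fork_pos = 16 + 3 = 19. Next multiple of 5 is 20 (not reached); still 3 fragment(s).
Step 5: advance 2 -> fork_pos = 19 + 2 = 21. Reached multiple(s) of 5: 20 -> fragment 4 completed (4 total).
4 fragment(s) completed, covering template[0:20] (4 x 5 = 20). The next fragment, fragment 5, covers template[20:25], so it starts at position 20.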